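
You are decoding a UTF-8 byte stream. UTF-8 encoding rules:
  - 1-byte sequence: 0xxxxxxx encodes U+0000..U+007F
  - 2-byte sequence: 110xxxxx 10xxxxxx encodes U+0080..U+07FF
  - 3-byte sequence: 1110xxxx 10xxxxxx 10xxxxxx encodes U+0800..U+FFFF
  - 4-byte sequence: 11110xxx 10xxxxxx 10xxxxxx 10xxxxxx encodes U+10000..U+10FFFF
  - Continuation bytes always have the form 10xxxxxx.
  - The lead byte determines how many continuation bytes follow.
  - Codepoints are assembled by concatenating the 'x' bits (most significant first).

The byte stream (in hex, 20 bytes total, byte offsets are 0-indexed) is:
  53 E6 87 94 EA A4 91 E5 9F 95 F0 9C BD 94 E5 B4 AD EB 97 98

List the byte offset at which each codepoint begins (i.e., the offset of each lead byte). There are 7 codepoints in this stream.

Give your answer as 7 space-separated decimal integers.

Answer: 0 1 4 7 10 14 17

Derivation:
Byte[0]=53: 1-byte ASCII. cp=U+0053
Byte[1]=E6: 3-byte lead, need 2 cont bytes. acc=0x6
Byte[2]=87: continuation. acc=(acc<<6)|0x07=0x187
Byte[3]=94: continuation. acc=(acc<<6)|0x14=0x61D4
Completed: cp=U+61D4 (starts at byte 1)
Byte[4]=EA: 3-byte lead, need 2 cont bytes. acc=0xA
Byte[5]=A4: continuation. acc=(acc<<6)|0x24=0x2A4
Byte[6]=91: continuation. acc=(acc<<6)|0x11=0xA911
Completed: cp=U+A911 (starts at byte 4)
Byte[7]=E5: 3-byte lead, need 2 cont bytes. acc=0x5
Byte[8]=9F: continuation. acc=(acc<<6)|0x1F=0x15F
Byte[9]=95: continuation. acc=(acc<<6)|0x15=0x57D5
Completed: cp=U+57D5 (starts at byte 7)
Byte[10]=F0: 4-byte lead, need 3 cont bytes. acc=0x0
Byte[11]=9C: continuation. acc=(acc<<6)|0x1C=0x1C
Byte[12]=BD: continuation. acc=(acc<<6)|0x3D=0x73D
Byte[13]=94: continuation. acc=(acc<<6)|0x14=0x1CF54
Completed: cp=U+1CF54 (starts at byte 10)
Byte[14]=E5: 3-byte lead, need 2 cont bytes. acc=0x5
Byte[15]=B4: continuation. acc=(acc<<6)|0x34=0x174
Byte[16]=AD: continuation. acc=(acc<<6)|0x2D=0x5D2D
Completed: cp=U+5D2D (starts at byte 14)
Byte[17]=EB: 3-byte lead, need 2 cont bytes. acc=0xB
Byte[18]=97: continuation. acc=(acc<<6)|0x17=0x2D7
Byte[19]=98: continuation. acc=(acc<<6)|0x18=0xB5D8
Completed: cp=U+B5D8 (starts at byte 17)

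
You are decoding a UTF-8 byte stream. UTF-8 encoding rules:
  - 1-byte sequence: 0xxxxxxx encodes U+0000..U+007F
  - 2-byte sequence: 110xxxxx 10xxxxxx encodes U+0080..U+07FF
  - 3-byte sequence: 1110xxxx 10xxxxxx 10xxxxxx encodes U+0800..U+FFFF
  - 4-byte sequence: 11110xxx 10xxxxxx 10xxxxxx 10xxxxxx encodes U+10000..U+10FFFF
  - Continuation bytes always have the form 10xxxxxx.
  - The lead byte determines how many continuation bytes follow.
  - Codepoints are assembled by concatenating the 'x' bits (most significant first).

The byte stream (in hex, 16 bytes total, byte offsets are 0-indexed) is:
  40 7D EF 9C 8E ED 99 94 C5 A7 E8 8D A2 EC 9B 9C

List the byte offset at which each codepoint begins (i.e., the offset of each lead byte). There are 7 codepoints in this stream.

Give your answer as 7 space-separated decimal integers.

Byte[0]=40: 1-byte ASCII. cp=U+0040
Byte[1]=7D: 1-byte ASCII. cp=U+007D
Byte[2]=EF: 3-byte lead, need 2 cont bytes. acc=0xF
Byte[3]=9C: continuation. acc=(acc<<6)|0x1C=0x3DC
Byte[4]=8E: continuation. acc=(acc<<6)|0x0E=0xF70E
Completed: cp=U+F70E (starts at byte 2)
Byte[5]=ED: 3-byte lead, need 2 cont bytes. acc=0xD
Byte[6]=99: continuation. acc=(acc<<6)|0x19=0x359
Byte[7]=94: continuation. acc=(acc<<6)|0x14=0xD654
Completed: cp=U+D654 (starts at byte 5)
Byte[8]=C5: 2-byte lead, need 1 cont bytes. acc=0x5
Byte[9]=A7: continuation. acc=(acc<<6)|0x27=0x167
Completed: cp=U+0167 (starts at byte 8)
Byte[10]=E8: 3-byte lead, need 2 cont bytes. acc=0x8
Byte[11]=8D: continuation. acc=(acc<<6)|0x0D=0x20D
Byte[12]=A2: continuation. acc=(acc<<6)|0x22=0x8362
Completed: cp=U+8362 (starts at byte 10)
Byte[13]=EC: 3-byte lead, need 2 cont bytes. acc=0xC
Byte[14]=9B: continuation. acc=(acc<<6)|0x1B=0x31B
Byte[15]=9C: continuation. acc=(acc<<6)|0x1C=0xC6DC
Completed: cp=U+C6DC (starts at byte 13)

Answer: 0 1 2 5 8 10 13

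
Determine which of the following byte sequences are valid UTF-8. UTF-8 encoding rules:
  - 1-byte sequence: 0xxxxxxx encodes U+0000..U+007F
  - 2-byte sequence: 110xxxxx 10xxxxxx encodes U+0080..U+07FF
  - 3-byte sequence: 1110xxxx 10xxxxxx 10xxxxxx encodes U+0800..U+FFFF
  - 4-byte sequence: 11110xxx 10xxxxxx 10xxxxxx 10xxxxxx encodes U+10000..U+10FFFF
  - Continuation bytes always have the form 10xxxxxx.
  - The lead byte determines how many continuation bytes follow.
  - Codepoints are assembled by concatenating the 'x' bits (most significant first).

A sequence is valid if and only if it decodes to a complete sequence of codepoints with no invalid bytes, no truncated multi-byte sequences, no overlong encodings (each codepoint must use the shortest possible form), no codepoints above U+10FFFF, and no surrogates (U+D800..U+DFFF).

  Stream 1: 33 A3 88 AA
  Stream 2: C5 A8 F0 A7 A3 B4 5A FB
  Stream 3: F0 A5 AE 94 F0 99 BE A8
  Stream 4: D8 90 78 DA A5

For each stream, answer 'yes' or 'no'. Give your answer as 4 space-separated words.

Stream 1: error at byte offset 1. INVALID
Stream 2: error at byte offset 7. INVALID
Stream 3: decodes cleanly. VALID
Stream 4: decodes cleanly. VALID

Answer: no no yes yes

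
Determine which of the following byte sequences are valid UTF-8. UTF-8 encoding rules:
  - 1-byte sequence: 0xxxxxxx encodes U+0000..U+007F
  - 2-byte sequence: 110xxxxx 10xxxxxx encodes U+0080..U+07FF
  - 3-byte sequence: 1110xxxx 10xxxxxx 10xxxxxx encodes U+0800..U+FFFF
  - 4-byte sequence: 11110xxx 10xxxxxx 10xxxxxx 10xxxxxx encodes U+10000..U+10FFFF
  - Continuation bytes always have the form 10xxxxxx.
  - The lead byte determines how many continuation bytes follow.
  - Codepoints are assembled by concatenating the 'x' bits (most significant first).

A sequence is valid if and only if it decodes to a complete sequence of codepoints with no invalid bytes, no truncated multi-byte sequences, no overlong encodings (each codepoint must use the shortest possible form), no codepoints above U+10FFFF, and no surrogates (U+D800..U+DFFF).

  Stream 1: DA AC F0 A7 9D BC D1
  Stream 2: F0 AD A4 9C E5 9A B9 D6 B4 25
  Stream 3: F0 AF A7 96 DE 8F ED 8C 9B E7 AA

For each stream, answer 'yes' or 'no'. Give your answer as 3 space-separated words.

Answer: no yes no

Derivation:
Stream 1: error at byte offset 7. INVALID
Stream 2: decodes cleanly. VALID
Stream 3: error at byte offset 11. INVALID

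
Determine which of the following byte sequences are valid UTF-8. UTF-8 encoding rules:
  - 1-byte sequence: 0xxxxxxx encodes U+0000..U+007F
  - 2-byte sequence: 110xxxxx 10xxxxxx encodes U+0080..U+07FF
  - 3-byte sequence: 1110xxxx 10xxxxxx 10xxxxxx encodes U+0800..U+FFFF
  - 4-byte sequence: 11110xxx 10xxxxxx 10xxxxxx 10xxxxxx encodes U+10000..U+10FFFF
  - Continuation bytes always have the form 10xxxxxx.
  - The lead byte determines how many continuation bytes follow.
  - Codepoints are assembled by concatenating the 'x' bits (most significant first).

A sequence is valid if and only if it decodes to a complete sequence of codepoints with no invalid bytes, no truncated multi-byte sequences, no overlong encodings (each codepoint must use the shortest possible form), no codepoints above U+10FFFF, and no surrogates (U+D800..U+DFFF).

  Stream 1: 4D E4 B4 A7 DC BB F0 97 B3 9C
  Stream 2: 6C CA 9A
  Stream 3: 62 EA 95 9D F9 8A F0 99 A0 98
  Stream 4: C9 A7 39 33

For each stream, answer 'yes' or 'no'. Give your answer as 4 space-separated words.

Answer: yes yes no yes

Derivation:
Stream 1: decodes cleanly. VALID
Stream 2: decodes cleanly. VALID
Stream 3: error at byte offset 4. INVALID
Stream 4: decodes cleanly. VALID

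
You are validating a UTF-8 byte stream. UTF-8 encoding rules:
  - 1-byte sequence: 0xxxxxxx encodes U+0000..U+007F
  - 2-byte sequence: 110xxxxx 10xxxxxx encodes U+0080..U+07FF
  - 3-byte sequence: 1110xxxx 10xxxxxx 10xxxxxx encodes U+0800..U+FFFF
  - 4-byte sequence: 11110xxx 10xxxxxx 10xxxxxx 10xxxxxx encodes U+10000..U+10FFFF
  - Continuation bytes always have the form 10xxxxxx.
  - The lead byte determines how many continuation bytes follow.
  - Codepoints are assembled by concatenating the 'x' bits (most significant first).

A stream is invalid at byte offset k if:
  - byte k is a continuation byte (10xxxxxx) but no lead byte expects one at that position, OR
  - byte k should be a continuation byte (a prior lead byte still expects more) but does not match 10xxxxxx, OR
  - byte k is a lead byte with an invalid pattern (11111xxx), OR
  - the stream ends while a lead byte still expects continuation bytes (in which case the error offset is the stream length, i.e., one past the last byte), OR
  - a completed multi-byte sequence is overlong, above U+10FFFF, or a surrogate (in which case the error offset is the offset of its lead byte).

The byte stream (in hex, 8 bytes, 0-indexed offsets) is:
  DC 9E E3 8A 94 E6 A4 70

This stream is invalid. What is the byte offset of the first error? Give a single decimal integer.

Answer: 7

Derivation:
Byte[0]=DC: 2-byte lead, need 1 cont bytes. acc=0x1C
Byte[1]=9E: continuation. acc=(acc<<6)|0x1E=0x71E
Completed: cp=U+071E (starts at byte 0)
Byte[2]=E3: 3-byte lead, need 2 cont bytes. acc=0x3
Byte[3]=8A: continuation. acc=(acc<<6)|0x0A=0xCA
Byte[4]=94: continuation. acc=(acc<<6)|0x14=0x3294
Completed: cp=U+3294 (starts at byte 2)
Byte[5]=E6: 3-byte lead, need 2 cont bytes. acc=0x6
Byte[6]=A4: continuation. acc=(acc<<6)|0x24=0x1A4
Byte[7]=70: expected 10xxxxxx continuation. INVALID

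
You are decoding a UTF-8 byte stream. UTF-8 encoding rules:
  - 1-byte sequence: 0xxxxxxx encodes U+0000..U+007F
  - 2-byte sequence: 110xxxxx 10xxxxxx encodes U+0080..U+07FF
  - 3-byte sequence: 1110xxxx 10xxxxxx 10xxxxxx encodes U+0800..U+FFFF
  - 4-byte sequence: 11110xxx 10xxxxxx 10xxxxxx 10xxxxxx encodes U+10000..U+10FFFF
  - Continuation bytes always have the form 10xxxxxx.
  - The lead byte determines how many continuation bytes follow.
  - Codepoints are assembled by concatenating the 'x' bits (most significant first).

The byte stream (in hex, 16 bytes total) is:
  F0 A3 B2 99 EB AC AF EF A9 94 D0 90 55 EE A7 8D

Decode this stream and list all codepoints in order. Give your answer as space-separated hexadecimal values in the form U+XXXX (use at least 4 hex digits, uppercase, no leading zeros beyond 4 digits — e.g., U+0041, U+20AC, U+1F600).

Answer: U+23C99 U+BB2F U+FA54 U+0410 U+0055 U+E9CD

Derivation:
Byte[0]=F0: 4-byte lead, need 3 cont bytes. acc=0x0
Byte[1]=A3: continuation. acc=(acc<<6)|0x23=0x23
Byte[2]=B2: continuation. acc=(acc<<6)|0x32=0x8F2
Byte[3]=99: continuation. acc=(acc<<6)|0x19=0x23C99
Completed: cp=U+23C99 (starts at byte 0)
Byte[4]=EB: 3-byte lead, need 2 cont bytes. acc=0xB
Byte[5]=AC: continuation. acc=(acc<<6)|0x2C=0x2EC
Byte[6]=AF: continuation. acc=(acc<<6)|0x2F=0xBB2F
Completed: cp=U+BB2F (starts at byte 4)
Byte[7]=EF: 3-byte lead, need 2 cont bytes. acc=0xF
Byte[8]=A9: continuation. acc=(acc<<6)|0x29=0x3E9
Byte[9]=94: continuation. acc=(acc<<6)|0x14=0xFA54
Completed: cp=U+FA54 (starts at byte 7)
Byte[10]=D0: 2-byte lead, need 1 cont bytes. acc=0x10
Byte[11]=90: continuation. acc=(acc<<6)|0x10=0x410
Completed: cp=U+0410 (starts at byte 10)
Byte[12]=55: 1-byte ASCII. cp=U+0055
Byte[13]=EE: 3-byte lead, need 2 cont bytes. acc=0xE
Byte[14]=A7: continuation. acc=(acc<<6)|0x27=0x3A7
Byte[15]=8D: continuation. acc=(acc<<6)|0x0D=0xE9CD
Completed: cp=U+E9CD (starts at byte 13)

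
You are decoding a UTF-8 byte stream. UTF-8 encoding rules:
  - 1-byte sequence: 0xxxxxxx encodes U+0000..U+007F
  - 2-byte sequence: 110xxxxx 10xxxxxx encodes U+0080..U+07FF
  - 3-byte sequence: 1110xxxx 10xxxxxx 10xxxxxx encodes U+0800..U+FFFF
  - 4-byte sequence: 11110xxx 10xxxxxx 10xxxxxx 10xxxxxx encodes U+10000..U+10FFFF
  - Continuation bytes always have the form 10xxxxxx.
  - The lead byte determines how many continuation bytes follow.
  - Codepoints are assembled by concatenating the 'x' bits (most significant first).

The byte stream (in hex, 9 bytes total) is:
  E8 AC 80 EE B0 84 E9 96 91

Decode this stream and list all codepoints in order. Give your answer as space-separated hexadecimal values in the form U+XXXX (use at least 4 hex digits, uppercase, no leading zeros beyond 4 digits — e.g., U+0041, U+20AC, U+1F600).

Byte[0]=E8: 3-byte lead, need 2 cont bytes. acc=0x8
Byte[1]=AC: continuation. acc=(acc<<6)|0x2C=0x22C
Byte[2]=80: continuation. acc=(acc<<6)|0x00=0x8B00
Completed: cp=U+8B00 (starts at byte 0)
Byte[3]=EE: 3-byte lead, need 2 cont bytes. acc=0xE
Byte[4]=B0: continuation. acc=(acc<<6)|0x30=0x3B0
Byte[5]=84: continuation. acc=(acc<<6)|0x04=0xEC04
Completed: cp=U+EC04 (starts at byte 3)
Byte[6]=E9: 3-byte lead, need 2 cont bytes. acc=0x9
Byte[7]=96: continuation. acc=(acc<<6)|0x16=0x256
Byte[8]=91: continuation. acc=(acc<<6)|0x11=0x9591
Completed: cp=U+9591 (starts at byte 6)

Answer: U+8B00 U+EC04 U+9591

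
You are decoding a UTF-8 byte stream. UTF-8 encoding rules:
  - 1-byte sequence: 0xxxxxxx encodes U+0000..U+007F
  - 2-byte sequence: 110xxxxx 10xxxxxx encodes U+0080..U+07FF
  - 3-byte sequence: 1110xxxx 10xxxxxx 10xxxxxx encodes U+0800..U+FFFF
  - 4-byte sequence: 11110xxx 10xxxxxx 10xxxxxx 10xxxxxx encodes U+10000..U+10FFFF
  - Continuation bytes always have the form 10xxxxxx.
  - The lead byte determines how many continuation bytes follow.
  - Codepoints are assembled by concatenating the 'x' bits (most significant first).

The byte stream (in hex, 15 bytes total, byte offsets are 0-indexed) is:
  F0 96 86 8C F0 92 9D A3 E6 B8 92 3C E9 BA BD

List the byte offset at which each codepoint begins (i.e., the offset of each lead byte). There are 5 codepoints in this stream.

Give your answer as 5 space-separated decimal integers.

Byte[0]=F0: 4-byte lead, need 3 cont bytes. acc=0x0
Byte[1]=96: continuation. acc=(acc<<6)|0x16=0x16
Byte[2]=86: continuation. acc=(acc<<6)|0x06=0x586
Byte[3]=8C: continuation. acc=(acc<<6)|0x0C=0x1618C
Completed: cp=U+1618C (starts at byte 0)
Byte[4]=F0: 4-byte lead, need 3 cont bytes. acc=0x0
Byte[5]=92: continuation. acc=(acc<<6)|0x12=0x12
Byte[6]=9D: continuation. acc=(acc<<6)|0x1D=0x49D
Byte[7]=A3: continuation. acc=(acc<<6)|0x23=0x12763
Completed: cp=U+12763 (starts at byte 4)
Byte[8]=E6: 3-byte lead, need 2 cont bytes. acc=0x6
Byte[9]=B8: continuation. acc=(acc<<6)|0x38=0x1B8
Byte[10]=92: continuation. acc=(acc<<6)|0x12=0x6E12
Completed: cp=U+6E12 (starts at byte 8)
Byte[11]=3C: 1-byte ASCII. cp=U+003C
Byte[12]=E9: 3-byte lead, need 2 cont bytes. acc=0x9
Byte[13]=BA: continuation. acc=(acc<<6)|0x3A=0x27A
Byte[14]=BD: continuation. acc=(acc<<6)|0x3D=0x9EBD
Completed: cp=U+9EBD (starts at byte 12)

Answer: 0 4 8 11 12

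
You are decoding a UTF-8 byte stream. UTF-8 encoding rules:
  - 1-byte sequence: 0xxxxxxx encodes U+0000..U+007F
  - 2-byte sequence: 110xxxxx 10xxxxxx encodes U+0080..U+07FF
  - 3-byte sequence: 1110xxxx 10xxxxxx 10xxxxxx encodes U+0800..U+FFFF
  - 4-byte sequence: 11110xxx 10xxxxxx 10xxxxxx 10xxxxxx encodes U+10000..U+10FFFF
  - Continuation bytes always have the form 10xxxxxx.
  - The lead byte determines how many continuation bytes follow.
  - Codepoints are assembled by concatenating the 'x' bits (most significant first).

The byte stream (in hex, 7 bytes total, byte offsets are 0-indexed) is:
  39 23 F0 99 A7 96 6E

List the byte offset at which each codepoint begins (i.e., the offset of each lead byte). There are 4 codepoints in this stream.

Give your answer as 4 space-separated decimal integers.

Byte[0]=39: 1-byte ASCII. cp=U+0039
Byte[1]=23: 1-byte ASCII. cp=U+0023
Byte[2]=F0: 4-byte lead, need 3 cont bytes. acc=0x0
Byte[3]=99: continuation. acc=(acc<<6)|0x19=0x19
Byte[4]=A7: continuation. acc=(acc<<6)|0x27=0x667
Byte[5]=96: continuation. acc=(acc<<6)|0x16=0x199D6
Completed: cp=U+199D6 (starts at byte 2)
Byte[6]=6E: 1-byte ASCII. cp=U+006E

Answer: 0 1 2 6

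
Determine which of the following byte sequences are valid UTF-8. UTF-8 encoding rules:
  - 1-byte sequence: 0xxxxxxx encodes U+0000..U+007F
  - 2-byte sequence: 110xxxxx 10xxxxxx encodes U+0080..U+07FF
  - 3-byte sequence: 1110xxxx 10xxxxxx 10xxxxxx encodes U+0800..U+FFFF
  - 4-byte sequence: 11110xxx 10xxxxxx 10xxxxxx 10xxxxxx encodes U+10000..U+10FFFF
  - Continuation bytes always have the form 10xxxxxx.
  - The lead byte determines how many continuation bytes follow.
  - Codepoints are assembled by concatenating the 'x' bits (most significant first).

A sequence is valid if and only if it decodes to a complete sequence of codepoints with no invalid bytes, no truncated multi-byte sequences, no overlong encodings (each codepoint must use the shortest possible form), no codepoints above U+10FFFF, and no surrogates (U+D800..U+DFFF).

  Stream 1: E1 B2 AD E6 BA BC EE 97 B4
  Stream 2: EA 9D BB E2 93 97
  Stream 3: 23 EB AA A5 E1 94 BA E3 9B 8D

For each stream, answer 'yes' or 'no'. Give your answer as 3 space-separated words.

Answer: yes yes yes

Derivation:
Stream 1: decodes cleanly. VALID
Stream 2: decodes cleanly. VALID
Stream 3: decodes cleanly. VALID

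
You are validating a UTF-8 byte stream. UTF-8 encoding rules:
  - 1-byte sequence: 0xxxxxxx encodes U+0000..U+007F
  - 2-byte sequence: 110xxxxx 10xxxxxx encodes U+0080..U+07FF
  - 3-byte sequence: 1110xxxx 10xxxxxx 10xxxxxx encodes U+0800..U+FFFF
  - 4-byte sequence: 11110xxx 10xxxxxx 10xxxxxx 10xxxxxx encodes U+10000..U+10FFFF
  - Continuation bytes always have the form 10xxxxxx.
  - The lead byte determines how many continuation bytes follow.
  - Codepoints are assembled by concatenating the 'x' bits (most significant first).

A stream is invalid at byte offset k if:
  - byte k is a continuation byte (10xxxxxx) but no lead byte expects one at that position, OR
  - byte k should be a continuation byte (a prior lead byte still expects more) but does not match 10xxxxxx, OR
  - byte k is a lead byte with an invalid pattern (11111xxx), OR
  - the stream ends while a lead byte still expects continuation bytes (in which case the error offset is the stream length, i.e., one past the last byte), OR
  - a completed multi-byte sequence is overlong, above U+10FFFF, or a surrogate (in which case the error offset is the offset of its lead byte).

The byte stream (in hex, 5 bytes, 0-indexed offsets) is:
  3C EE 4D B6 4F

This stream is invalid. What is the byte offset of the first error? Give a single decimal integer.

Byte[0]=3C: 1-byte ASCII. cp=U+003C
Byte[1]=EE: 3-byte lead, need 2 cont bytes. acc=0xE
Byte[2]=4D: expected 10xxxxxx continuation. INVALID

Answer: 2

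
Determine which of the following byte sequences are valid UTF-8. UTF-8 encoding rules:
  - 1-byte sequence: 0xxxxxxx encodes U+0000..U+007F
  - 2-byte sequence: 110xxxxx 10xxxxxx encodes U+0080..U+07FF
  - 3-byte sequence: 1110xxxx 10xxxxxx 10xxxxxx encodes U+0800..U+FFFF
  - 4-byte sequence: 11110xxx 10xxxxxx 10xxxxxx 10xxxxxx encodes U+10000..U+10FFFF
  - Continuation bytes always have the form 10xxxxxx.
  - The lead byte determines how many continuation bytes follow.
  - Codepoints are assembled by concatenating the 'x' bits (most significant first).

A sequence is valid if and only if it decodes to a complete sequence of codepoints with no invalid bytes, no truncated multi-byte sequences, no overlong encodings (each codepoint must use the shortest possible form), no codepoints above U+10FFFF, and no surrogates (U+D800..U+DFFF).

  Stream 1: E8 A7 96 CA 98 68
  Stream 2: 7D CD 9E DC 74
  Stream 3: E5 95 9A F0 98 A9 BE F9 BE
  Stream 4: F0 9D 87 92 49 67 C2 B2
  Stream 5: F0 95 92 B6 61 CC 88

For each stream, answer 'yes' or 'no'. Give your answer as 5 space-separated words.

Answer: yes no no yes yes

Derivation:
Stream 1: decodes cleanly. VALID
Stream 2: error at byte offset 4. INVALID
Stream 3: error at byte offset 7. INVALID
Stream 4: decodes cleanly. VALID
Stream 5: decodes cleanly. VALID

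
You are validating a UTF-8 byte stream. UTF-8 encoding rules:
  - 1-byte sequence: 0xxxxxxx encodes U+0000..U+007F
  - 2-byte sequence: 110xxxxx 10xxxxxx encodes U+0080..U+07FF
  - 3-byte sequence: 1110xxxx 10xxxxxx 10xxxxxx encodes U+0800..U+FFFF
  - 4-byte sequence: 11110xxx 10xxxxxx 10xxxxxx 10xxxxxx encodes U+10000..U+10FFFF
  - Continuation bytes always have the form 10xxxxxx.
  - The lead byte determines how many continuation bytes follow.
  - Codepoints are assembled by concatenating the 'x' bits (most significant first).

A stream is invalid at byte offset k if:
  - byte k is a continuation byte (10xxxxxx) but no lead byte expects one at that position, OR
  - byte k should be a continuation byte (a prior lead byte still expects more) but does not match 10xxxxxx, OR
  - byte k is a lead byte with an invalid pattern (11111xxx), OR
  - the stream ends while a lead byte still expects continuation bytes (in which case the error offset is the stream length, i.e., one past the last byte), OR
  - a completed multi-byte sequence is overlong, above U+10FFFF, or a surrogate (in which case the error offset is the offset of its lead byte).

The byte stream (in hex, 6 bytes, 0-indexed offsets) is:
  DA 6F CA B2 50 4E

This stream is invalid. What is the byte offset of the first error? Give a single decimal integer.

Byte[0]=DA: 2-byte lead, need 1 cont bytes. acc=0x1A
Byte[1]=6F: expected 10xxxxxx continuation. INVALID

Answer: 1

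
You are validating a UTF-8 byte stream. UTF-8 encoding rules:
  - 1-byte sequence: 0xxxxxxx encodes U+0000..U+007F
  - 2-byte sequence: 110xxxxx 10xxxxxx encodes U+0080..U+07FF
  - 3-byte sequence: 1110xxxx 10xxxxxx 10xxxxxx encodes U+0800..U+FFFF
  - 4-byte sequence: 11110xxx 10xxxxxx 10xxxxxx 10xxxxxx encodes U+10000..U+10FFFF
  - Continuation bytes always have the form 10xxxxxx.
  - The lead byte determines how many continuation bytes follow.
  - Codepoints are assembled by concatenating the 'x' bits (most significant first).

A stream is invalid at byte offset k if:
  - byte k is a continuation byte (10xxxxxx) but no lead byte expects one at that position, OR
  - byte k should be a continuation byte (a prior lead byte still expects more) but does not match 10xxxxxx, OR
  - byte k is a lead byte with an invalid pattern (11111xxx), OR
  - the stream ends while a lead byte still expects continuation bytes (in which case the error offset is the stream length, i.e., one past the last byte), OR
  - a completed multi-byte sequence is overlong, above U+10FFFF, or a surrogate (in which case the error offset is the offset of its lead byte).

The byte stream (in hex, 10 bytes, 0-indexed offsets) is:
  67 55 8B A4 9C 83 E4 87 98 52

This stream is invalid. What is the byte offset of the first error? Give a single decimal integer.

Answer: 2

Derivation:
Byte[0]=67: 1-byte ASCII. cp=U+0067
Byte[1]=55: 1-byte ASCII. cp=U+0055
Byte[2]=8B: INVALID lead byte (not 0xxx/110x/1110/11110)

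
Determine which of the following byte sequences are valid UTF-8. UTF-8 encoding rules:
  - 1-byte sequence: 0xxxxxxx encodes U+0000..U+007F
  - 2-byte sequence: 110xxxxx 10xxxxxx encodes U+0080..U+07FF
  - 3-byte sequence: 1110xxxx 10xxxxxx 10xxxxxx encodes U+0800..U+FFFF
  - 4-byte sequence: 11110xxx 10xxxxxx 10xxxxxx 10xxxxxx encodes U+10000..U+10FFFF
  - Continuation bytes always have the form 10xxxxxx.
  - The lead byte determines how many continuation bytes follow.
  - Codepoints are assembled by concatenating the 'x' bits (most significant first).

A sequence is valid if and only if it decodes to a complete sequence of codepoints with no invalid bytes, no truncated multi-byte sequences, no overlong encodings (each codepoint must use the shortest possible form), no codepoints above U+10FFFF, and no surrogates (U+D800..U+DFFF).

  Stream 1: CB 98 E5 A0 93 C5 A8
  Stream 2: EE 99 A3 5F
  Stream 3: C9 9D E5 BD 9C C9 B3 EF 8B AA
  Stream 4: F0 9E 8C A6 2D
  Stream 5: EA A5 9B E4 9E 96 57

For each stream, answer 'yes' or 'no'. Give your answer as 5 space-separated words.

Stream 1: decodes cleanly. VALID
Stream 2: decodes cleanly. VALID
Stream 3: decodes cleanly. VALID
Stream 4: decodes cleanly. VALID
Stream 5: decodes cleanly. VALID

Answer: yes yes yes yes yes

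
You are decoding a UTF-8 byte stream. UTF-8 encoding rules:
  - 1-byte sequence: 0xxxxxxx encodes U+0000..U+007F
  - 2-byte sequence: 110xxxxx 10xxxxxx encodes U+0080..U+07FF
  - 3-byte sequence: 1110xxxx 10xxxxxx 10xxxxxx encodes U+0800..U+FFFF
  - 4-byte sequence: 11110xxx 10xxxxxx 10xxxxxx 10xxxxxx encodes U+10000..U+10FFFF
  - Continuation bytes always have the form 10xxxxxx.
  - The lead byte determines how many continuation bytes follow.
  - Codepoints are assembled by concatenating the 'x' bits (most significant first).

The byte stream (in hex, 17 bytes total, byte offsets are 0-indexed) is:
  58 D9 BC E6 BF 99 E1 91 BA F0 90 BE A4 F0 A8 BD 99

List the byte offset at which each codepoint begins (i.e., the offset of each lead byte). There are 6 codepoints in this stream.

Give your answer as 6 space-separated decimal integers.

Answer: 0 1 3 6 9 13

Derivation:
Byte[0]=58: 1-byte ASCII. cp=U+0058
Byte[1]=D9: 2-byte lead, need 1 cont bytes. acc=0x19
Byte[2]=BC: continuation. acc=(acc<<6)|0x3C=0x67C
Completed: cp=U+067C (starts at byte 1)
Byte[3]=E6: 3-byte lead, need 2 cont bytes. acc=0x6
Byte[4]=BF: continuation. acc=(acc<<6)|0x3F=0x1BF
Byte[5]=99: continuation. acc=(acc<<6)|0x19=0x6FD9
Completed: cp=U+6FD9 (starts at byte 3)
Byte[6]=E1: 3-byte lead, need 2 cont bytes. acc=0x1
Byte[7]=91: continuation. acc=(acc<<6)|0x11=0x51
Byte[8]=BA: continuation. acc=(acc<<6)|0x3A=0x147A
Completed: cp=U+147A (starts at byte 6)
Byte[9]=F0: 4-byte lead, need 3 cont bytes. acc=0x0
Byte[10]=90: continuation. acc=(acc<<6)|0x10=0x10
Byte[11]=BE: continuation. acc=(acc<<6)|0x3E=0x43E
Byte[12]=A4: continuation. acc=(acc<<6)|0x24=0x10FA4
Completed: cp=U+10FA4 (starts at byte 9)
Byte[13]=F0: 4-byte lead, need 3 cont bytes. acc=0x0
Byte[14]=A8: continuation. acc=(acc<<6)|0x28=0x28
Byte[15]=BD: continuation. acc=(acc<<6)|0x3D=0xA3D
Byte[16]=99: continuation. acc=(acc<<6)|0x19=0x28F59
Completed: cp=U+28F59 (starts at byte 13)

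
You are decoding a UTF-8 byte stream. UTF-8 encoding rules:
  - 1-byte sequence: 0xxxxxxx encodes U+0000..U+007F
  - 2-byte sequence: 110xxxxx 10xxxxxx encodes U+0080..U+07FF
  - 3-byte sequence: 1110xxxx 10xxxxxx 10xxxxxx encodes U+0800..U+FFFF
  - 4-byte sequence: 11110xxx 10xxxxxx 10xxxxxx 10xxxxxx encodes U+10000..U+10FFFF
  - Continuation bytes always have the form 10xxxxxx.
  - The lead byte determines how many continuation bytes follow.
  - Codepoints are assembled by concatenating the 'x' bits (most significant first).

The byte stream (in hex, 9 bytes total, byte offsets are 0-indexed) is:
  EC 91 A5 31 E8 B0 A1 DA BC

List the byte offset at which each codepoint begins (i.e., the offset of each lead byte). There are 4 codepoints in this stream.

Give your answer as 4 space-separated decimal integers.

Answer: 0 3 4 7

Derivation:
Byte[0]=EC: 3-byte lead, need 2 cont bytes. acc=0xC
Byte[1]=91: continuation. acc=(acc<<6)|0x11=0x311
Byte[2]=A5: continuation. acc=(acc<<6)|0x25=0xC465
Completed: cp=U+C465 (starts at byte 0)
Byte[3]=31: 1-byte ASCII. cp=U+0031
Byte[4]=E8: 3-byte lead, need 2 cont bytes. acc=0x8
Byte[5]=B0: continuation. acc=(acc<<6)|0x30=0x230
Byte[6]=A1: continuation. acc=(acc<<6)|0x21=0x8C21
Completed: cp=U+8C21 (starts at byte 4)
Byte[7]=DA: 2-byte lead, need 1 cont bytes. acc=0x1A
Byte[8]=BC: continuation. acc=(acc<<6)|0x3C=0x6BC
Completed: cp=U+06BC (starts at byte 7)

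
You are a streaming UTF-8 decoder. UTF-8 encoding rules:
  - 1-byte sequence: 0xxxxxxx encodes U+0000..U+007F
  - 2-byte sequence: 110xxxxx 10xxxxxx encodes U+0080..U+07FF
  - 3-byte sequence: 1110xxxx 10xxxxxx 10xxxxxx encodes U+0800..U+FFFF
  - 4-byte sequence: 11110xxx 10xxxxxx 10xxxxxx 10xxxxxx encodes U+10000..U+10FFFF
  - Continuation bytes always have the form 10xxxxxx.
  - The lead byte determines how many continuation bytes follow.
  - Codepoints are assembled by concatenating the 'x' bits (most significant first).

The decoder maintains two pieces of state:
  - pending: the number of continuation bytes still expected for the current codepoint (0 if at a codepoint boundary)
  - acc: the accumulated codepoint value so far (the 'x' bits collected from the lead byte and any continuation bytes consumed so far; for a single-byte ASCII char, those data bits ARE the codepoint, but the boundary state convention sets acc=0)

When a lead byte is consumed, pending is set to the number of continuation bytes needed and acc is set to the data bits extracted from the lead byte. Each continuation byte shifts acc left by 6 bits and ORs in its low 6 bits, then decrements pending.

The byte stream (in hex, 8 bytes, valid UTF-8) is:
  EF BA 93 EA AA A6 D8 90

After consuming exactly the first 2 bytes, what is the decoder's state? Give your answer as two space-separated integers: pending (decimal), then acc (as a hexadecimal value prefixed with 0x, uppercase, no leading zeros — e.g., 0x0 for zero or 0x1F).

Byte[0]=EF: 3-byte lead. pending=2, acc=0xF
Byte[1]=BA: continuation. acc=(acc<<6)|0x3A=0x3FA, pending=1

Answer: 1 0x3FA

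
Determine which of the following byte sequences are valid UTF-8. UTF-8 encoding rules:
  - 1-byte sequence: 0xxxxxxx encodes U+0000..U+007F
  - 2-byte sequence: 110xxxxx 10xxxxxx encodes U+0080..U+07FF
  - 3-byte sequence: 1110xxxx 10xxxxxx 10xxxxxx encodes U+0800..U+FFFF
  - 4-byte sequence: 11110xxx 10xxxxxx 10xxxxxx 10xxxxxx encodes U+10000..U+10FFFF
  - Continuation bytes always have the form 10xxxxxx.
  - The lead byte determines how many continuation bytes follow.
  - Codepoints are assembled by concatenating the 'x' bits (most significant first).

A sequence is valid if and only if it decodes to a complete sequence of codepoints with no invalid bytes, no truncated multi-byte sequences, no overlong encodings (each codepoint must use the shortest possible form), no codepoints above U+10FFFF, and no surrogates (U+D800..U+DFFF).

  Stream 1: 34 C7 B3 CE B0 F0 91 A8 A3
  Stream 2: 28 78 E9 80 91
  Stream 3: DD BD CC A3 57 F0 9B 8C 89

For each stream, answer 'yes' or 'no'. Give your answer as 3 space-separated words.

Answer: yes yes yes

Derivation:
Stream 1: decodes cleanly. VALID
Stream 2: decodes cleanly. VALID
Stream 3: decodes cleanly. VALID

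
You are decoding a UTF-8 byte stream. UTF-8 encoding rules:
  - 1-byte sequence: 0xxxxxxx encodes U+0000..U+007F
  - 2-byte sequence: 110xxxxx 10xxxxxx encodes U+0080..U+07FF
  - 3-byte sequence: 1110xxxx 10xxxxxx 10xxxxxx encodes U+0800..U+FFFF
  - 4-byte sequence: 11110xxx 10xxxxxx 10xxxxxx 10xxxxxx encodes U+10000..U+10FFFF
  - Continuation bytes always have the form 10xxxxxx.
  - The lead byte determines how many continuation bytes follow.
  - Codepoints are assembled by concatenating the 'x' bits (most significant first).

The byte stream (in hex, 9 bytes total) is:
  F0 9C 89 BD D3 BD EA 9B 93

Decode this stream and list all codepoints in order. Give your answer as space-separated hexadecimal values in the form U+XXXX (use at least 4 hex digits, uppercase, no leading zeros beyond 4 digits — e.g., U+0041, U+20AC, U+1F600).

Byte[0]=F0: 4-byte lead, need 3 cont bytes. acc=0x0
Byte[1]=9C: continuation. acc=(acc<<6)|0x1C=0x1C
Byte[2]=89: continuation. acc=(acc<<6)|0x09=0x709
Byte[3]=BD: continuation. acc=(acc<<6)|0x3D=0x1C27D
Completed: cp=U+1C27D (starts at byte 0)
Byte[4]=D3: 2-byte lead, need 1 cont bytes. acc=0x13
Byte[5]=BD: continuation. acc=(acc<<6)|0x3D=0x4FD
Completed: cp=U+04FD (starts at byte 4)
Byte[6]=EA: 3-byte lead, need 2 cont bytes. acc=0xA
Byte[7]=9B: continuation. acc=(acc<<6)|0x1B=0x29B
Byte[8]=93: continuation. acc=(acc<<6)|0x13=0xA6D3
Completed: cp=U+A6D3 (starts at byte 6)

Answer: U+1C27D U+04FD U+A6D3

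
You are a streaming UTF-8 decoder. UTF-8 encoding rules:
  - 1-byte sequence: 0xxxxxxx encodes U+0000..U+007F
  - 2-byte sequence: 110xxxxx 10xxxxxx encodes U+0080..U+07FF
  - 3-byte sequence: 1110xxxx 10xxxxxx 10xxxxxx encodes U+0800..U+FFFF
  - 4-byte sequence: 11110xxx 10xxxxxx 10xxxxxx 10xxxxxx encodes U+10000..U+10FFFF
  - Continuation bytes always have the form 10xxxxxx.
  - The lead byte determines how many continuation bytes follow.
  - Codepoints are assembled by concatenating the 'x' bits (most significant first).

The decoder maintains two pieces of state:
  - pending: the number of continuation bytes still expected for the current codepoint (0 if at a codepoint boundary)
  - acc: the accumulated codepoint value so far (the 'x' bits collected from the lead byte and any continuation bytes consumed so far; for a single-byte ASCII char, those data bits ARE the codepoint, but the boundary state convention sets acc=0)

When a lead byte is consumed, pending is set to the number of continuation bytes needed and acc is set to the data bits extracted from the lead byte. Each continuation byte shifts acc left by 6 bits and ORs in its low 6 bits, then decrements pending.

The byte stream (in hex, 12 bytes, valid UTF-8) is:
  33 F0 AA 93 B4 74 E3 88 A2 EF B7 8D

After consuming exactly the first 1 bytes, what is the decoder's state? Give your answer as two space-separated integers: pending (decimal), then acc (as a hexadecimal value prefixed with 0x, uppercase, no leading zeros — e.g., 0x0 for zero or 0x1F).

Answer: 0 0x0

Derivation:
Byte[0]=33: 1-byte. pending=0, acc=0x0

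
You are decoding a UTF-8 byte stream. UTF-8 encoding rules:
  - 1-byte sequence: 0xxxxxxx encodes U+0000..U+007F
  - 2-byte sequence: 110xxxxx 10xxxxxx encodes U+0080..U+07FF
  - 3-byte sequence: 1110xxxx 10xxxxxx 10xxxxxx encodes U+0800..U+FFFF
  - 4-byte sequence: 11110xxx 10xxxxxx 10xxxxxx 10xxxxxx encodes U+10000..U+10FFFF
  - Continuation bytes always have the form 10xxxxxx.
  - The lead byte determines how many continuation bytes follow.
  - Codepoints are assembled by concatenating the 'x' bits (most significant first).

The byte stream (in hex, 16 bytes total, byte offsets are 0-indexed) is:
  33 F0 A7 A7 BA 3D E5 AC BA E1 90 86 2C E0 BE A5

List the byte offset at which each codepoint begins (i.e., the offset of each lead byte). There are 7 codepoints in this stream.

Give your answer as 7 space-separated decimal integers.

Answer: 0 1 5 6 9 12 13

Derivation:
Byte[0]=33: 1-byte ASCII. cp=U+0033
Byte[1]=F0: 4-byte lead, need 3 cont bytes. acc=0x0
Byte[2]=A7: continuation. acc=(acc<<6)|0x27=0x27
Byte[3]=A7: continuation. acc=(acc<<6)|0x27=0x9E7
Byte[4]=BA: continuation. acc=(acc<<6)|0x3A=0x279FA
Completed: cp=U+279FA (starts at byte 1)
Byte[5]=3D: 1-byte ASCII. cp=U+003D
Byte[6]=E5: 3-byte lead, need 2 cont bytes. acc=0x5
Byte[7]=AC: continuation. acc=(acc<<6)|0x2C=0x16C
Byte[8]=BA: continuation. acc=(acc<<6)|0x3A=0x5B3A
Completed: cp=U+5B3A (starts at byte 6)
Byte[9]=E1: 3-byte lead, need 2 cont bytes. acc=0x1
Byte[10]=90: continuation. acc=(acc<<6)|0x10=0x50
Byte[11]=86: continuation. acc=(acc<<6)|0x06=0x1406
Completed: cp=U+1406 (starts at byte 9)
Byte[12]=2C: 1-byte ASCII. cp=U+002C
Byte[13]=E0: 3-byte lead, need 2 cont bytes. acc=0x0
Byte[14]=BE: continuation. acc=(acc<<6)|0x3E=0x3E
Byte[15]=A5: continuation. acc=(acc<<6)|0x25=0xFA5
Completed: cp=U+0FA5 (starts at byte 13)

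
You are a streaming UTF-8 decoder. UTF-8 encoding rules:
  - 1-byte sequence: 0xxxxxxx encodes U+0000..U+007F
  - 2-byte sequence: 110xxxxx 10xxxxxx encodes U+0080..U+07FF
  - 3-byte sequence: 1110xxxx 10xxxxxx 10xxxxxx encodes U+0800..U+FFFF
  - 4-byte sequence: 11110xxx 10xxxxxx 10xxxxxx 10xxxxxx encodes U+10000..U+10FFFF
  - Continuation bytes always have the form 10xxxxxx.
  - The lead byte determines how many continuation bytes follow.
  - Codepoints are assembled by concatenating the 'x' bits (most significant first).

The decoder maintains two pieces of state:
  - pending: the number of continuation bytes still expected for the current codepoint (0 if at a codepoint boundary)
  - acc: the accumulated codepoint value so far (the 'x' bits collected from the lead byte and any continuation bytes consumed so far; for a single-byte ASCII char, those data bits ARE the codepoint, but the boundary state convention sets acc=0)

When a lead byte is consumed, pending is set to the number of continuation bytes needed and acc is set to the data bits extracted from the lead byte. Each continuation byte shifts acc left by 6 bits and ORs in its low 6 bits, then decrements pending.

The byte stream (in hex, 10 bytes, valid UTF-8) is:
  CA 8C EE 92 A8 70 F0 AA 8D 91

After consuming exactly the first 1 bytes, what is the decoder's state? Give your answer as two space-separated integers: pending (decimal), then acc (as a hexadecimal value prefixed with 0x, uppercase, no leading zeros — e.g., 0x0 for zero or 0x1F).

Answer: 1 0xA

Derivation:
Byte[0]=CA: 2-byte lead. pending=1, acc=0xA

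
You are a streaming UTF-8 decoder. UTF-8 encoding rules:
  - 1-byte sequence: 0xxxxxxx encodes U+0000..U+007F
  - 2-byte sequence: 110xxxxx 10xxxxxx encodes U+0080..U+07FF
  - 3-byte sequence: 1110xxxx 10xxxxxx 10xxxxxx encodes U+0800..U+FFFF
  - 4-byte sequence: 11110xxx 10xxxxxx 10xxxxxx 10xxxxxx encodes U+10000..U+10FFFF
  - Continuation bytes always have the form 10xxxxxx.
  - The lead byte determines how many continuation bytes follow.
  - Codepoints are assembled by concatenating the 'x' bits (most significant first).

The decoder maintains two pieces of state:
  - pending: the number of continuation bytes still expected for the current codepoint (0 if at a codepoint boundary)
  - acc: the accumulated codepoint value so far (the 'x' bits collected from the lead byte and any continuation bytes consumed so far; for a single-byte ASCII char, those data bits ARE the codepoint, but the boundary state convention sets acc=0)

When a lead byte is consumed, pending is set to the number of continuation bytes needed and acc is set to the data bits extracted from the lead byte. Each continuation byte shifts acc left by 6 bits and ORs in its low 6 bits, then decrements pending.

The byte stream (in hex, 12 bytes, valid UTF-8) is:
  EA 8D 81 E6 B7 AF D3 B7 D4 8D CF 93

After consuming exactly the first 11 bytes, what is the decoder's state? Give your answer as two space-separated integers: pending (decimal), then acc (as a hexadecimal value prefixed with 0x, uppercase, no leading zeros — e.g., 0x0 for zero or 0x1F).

Byte[0]=EA: 3-byte lead. pending=2, acc=0xA
Byte[1]=8D: continuation. acc=(acc<<6)|0x0D=0x28D, pending=1
Byte[2]=81: continuation. acc=(acc<<6)|0x01=0xA341, pending=0
Byte[3]=E6: 3-byte lead. pending=2, acc=0x6
Byte[4]=B7: continuation. acc=(acc<<6)|0x37=0x1B7, pending=1
Byte[5]=AF: continuation. acc=(acc<<6)|0x2F=0x6DEF, pending=0
Byte[6]=D3: 2-byte lead. pending=1, acc=0x13
Byte[7]=B7: continuation. acc=(acc<<6)|0x37=0x4F7, pending=0
Byte[8]=D4: 2-byte lead. pending=1, acc=0x14
Byte[9]=8D: continuation. acc=(acc<<6)|0x0D=0x50D, pending=0
Byte[10]=CF: 2-byte lead. pending=1, acc=0xF

Answer: 1 0xF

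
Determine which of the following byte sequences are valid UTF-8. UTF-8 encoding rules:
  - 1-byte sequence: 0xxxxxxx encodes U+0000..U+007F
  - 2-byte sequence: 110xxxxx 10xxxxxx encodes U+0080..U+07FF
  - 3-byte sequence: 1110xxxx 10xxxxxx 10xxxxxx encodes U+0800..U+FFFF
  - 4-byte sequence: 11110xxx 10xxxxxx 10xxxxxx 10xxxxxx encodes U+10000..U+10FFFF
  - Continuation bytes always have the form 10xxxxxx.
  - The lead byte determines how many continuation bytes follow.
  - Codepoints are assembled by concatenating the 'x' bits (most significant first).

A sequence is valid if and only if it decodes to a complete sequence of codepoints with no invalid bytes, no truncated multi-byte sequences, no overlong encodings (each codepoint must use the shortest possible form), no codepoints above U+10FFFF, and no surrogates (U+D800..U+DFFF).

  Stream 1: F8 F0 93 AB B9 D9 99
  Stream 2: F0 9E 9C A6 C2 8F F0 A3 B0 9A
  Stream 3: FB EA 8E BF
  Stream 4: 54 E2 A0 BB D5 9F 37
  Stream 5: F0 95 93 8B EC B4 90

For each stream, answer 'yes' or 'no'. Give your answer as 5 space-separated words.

Stream 1: error at byte offset 0. INVALID
Stream 2: decodes cleanly. VALID
Stream 3: error at byte offset 0. INVALID
Stream 4: decodes cleanly. VALID
Stream 5: decodes cleanly. VALID

Answer: no yes no yes yes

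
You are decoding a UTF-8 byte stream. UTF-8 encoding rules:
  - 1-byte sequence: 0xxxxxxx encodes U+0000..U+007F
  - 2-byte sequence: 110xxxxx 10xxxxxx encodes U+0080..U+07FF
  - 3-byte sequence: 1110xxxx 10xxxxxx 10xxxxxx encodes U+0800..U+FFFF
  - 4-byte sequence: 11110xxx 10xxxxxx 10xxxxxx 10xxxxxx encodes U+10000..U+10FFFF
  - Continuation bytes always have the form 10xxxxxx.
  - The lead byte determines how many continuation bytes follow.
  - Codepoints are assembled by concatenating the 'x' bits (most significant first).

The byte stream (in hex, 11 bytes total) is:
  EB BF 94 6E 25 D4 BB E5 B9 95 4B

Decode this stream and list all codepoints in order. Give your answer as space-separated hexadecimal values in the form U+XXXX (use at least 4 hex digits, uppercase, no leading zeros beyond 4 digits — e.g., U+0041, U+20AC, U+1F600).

Byte[0]=EB: 3-byte lead, need 2 cont bytes. acc=0xB
Byte[1]=BF: continuation. acc=(acc<<6)|0x3F=0x2FF
Byte[2]=94: continuation. acc=(acc<<6)|0x14=0xBFD4
Completed: cp=U+BFD4 (starts at byte 0)
Byte[3]=6E: 1-byte ASCII. cp=U+006E
Byte[4]=25: 1-byte ASCII. cp=U+0025
Byte[5]=D4: 2-byte lead, need 1 cont bytes. acc=0x14
Byte[6]=BB: continuation. acc=(acc<<6)|0x3B=0x53B
Completed: cp=U+053B (starts at byte 5)
Byte[7]=E5: 3-byte lead, need 2 cont bytes. acc=0x5
Byte[8]=B9: continuation. acc=(acc<<6)|0x39=0x179
Byte[9]=95: continuation. acc=(acc<<6)|0x15=0x5E55
Completed: cp=U+5E55 (starts at byte 7)
Byte[10]=4B: 1-byte ASCII. cp=U+004B

Answer: U+BFD4 U+006E U+0025 U+053B U+5E55 U+004B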